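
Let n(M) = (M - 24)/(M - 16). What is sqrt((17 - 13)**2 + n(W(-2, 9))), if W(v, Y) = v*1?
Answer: sqrt(157)/3 ≈ 4.1767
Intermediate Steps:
W(v, Y) = v
n(M) = (-24 + M)/(-16 + M)
sqrt((17 - 13)**2 + n(W(-2, 9))) = sqrt((17 - 13)**2 + (-24 - 2)/(-16 - 2)) = sqrt(4**2 - 26/(-18)) = sqrt(16 - 1/18*(-26)) = sqrt(16 + 13/9) = sqrt(157/9) = sqrt(157)/3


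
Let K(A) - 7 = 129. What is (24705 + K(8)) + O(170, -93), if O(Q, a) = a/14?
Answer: 347681/14 ≈ 24834.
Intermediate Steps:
O(Q, a) = a/14 (O(Q, a) = a*(1/14) = a/14)
K(A) = 136 (K(A) = 7 + 129 = 136)
(24705 + K(8)) + O(170, -93) = (24705 + 136) + (1/14)*(-93) = 24841 - 93/14 = 347681/14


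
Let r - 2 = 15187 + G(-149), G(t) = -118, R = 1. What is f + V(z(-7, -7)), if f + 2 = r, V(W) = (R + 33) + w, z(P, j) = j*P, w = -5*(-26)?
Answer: 15233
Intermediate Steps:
w = 130
z(P, j) = P*j
V(W) = 164 (V(W) = (1 + 33) + 130 = 34 + 130 = 164)
r = 15071 (r = 2 + (15187 - 118) = 2 + 15069 = 15071)
f = 15069 (f = -2 + 15071 = 15069)
f + V(z(-7, -7)) = 15069 + 164 = 15233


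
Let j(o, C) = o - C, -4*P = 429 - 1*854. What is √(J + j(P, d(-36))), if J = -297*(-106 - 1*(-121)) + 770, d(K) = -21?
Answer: I*√14231/2 ≈ 59.647*I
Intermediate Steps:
J = -3685 (J = -297*(-106 + 121) + 770 = -297*15 + 770 = -4455 + 770 = -3685)
P = 425/4 (P = -(429 - 1*854)/4 = -(429 - 854)/4 = -¼*(-425) = 425/4 ≈ 106.25)
√(J + j(P, d(-36))) = √(-3685 + (425/4 - 1*(-21))) = √(-3685 + (425/4 + 21)) = √(-3685 + 509/4) = √(-14231/4) = I*√14231/2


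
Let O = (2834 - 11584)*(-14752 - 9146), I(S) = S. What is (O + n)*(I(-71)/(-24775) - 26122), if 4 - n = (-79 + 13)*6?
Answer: -5413155120859364/991 ≈ -5.4623e+12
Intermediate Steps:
O = 209107500 (O = -8750*(-23898) = 209107500)
n = 400 (n = 4 - (-79 + 13)*6 = 4 - (-66)*6 = 4 - 1*(-396) = 4 + 396 = 400)
(O + n)*(I(-71)/(-24775) - 26122) = (209107500 + 400)*(-71/(-24775) - 26122) = 209107900*(-71*(-1/24775) - 26122) = 209107900*(71/24775 - 26122) = 209107900*(-647172479/24775) = -5413155120859364/991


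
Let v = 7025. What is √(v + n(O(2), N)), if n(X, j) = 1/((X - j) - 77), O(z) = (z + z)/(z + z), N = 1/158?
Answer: √1013116071603/12009 ≈ 83.815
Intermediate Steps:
N = 1/158 ≈ 0.0063291
O(z) = 1 (O(z) = (2*z)/((2*z)) = (2*z)*(1/(2*z)) = 1)
n(X, j) = 1/(-77 + X - j)
√(v + n(O(2), N)) = √(7025 - 1/(77 + 1/158 - 1*1)) = √(7025 - 1/(77 + 1/158 - 1)) = √(7025 - 1/12009/158) = √(7025 - 1*158/12009) = √(7025 - 158/12009) = √(84363067/12009) = √1013116071603/12009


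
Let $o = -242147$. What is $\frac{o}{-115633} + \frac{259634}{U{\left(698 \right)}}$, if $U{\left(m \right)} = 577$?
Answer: $\frac{30161977141}{66720241} \approx 452.07$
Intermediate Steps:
$\frac{o}{-115633} + \frac{259634}{U{\left(698 \right)}} = - \frac{242147}{-115633} + \frac{259634}{577} = \left(-242147\right) \left(- \frac{1}{115633}\right) + 259634 \cdot \frac{1}{577} = \frac{242147}{115633} + \frac{259634}{577} = \frac{30161977141}{66720241}$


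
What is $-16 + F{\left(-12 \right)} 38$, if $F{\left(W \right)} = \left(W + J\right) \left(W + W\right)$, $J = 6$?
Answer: $5456$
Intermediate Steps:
$F{\left(W \right)} = 2 W \left(6 + W\right)$ ($F{\left(W \right)} = \left(W + 6\right) \left(W + W\right) = \left(6 + W\right) 2 W = 2 W \left(6 + W\right)$)
$-16 + F{\left(-12 \right)} 38 = -16 + 2 \left(-12\right) \left(6 - 12\right) 38 = -16 + 2 \left(-12\right) \left(-6\right) 38 = -16 + 144 \cdot 38 = -16 + 5472 = 5456$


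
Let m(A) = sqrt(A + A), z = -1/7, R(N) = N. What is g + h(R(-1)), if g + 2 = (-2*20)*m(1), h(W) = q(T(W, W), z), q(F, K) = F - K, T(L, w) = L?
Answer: -20/7 - 40*sqrt(2) ≈ -59.426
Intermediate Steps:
z = -1/7 (z = -1*1/7 = -1/7 ≈ -0.14286)
h(W) = 1/7 + W (h(W) = W - 1*(-1/7) = W + 1/7 = 1/7 + W)
m(A) = sqrt(2)*sqrt(A) (m(A) = sqrt(2*A) = sqrt(2)*sqrt(A))
g = -2 - 40*sqrt(2) (g = -2 + (-2*20)*(sqrt(2)*sqrt(1)) = -2 - 40*sqrt(2) ≈ -58.569)
g + h(R(-1)) = (-2 - 40*sqrt(2)) + (1/7 - 1) = (-2 - 40*sqrt(2)) - 6/7 = -20/7 - 40*sqrt(2)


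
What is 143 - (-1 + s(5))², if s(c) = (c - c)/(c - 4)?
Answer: 142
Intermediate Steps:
s(c) = 0 (s(c) = 0/(-4 + c) = 0)
143 - (-1 + s(5))² = 143 - (-1 + 0)² = 143 - 1*(-1)² = 143 - 1*1 = 143 - 1 = 142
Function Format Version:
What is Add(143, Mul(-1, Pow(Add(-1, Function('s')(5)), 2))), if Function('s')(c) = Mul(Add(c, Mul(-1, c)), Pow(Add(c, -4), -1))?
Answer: 142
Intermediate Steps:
Function('s')(c) = 0 (Function('s')(c) = Mul(0, Pow(Add(-4, c), -1)) = 0)
Add(143, Mul(-1, Pow(Add(-1, Function('s')(5)), 2))) = Add(143, Mul(-1, Pow(Add(-1, 0), 2))) = Add(143, Mul(-1, Pow(-1, 2))) = Add(143, Mul(-1, 1)) = Add(143, -1) = 142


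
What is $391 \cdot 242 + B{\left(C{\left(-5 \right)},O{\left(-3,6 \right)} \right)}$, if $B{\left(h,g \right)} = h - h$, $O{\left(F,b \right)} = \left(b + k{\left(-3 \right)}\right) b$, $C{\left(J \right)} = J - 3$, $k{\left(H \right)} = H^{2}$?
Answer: $94622$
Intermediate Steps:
$C{\left(J \right)} = -3 + J$
$O{\left(F,b \right)} = b \left(9 + b\right)$ ($O{\left(F,b \right)} = \left(b + \left(-3\right)^{2}\right) b = \left(b + 9\right) b = \left(9 + b\right) b = b \left(9 + b\right)$)
$B{\left(h,g \right)} = 0$
$391 \cdot 242 + B{\left(C{\left(-5 \right)},O{\left(-3,6 \right)} \right)} = 391 \cdot 242 + 0 = 94622 + 0 = 94622$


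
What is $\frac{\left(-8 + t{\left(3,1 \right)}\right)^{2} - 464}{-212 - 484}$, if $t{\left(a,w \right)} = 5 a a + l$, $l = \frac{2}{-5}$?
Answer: $- \frac{21889}{17400} \approx -1.258$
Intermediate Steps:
$l = - \frac{2}{5}$ ($l = 2 \left(- \frac{1}{5}\right) = - \frac{2}{5} \approx -0.4$)
$t{\left(a,w \right)} = - \frac{2}{5} + 5 a^{2}$ ($t{\left(a,w \right)} = 5 a a - \frac{2}{5} = 5 a^{2} - \frac{2}{5} = - \frac{2}{5} + 5 a^{2}$)
$\frac{\left(-8 + t{\left(3,1 \right)}\right)^{2} - 464}{-212 - 484} = \frac{\left(-8 - \left(\frac{2}{5} - 5 \cdot 3^{2}\right)\right)^{2} - 464}{-212 - 484} = \frac{\left(-8 + \left(- \frac{2}{5} + 5 \cdot 9\right)\right)^{2} - 464}{-696} = \left(\left(-8 + \left(- \frac{2}{5} + 45\right)\right)^{2} - 464\right) \left(- \frac{1}{696}\right) = \left(\left(-8 + \frac{223}{5}\right)^{2} - 464\right) \left(- \frac{1}{696}\right) = \left(\left(\frac{183}{5}\right)^{2} - 464\right) \left(- \frac{1}{696}\right) = \left(\frac{33489}{25} - 464\right) \left(- \frac{1}{696}\right) = \frac{21889}{25} \left(- \frac{1}{696}\right) = - \frac{21889}{17400}$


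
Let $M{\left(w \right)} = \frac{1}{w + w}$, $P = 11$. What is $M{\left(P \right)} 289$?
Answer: $\frac{289}{22} \approx 13.136$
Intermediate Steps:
$M{\left(w \right)} = \frac{1}{2 w}$
$M{\left(P \right)} 289 = \frac{1}{2 \cdot 11} \cdot 289 = \frac{1}{2} \cdot \frac{1}{11} \cdot 289 = \frac{1}{22} \cdot 289 = \frac{289}{22}$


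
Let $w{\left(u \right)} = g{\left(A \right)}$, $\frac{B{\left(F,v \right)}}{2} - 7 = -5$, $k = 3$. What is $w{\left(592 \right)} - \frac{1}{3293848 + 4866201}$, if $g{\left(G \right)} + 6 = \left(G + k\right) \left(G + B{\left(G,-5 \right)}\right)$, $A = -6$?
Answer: $- \frac{1}{8160049} \approx -1.2255 \cdot 10^{-7}$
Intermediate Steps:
$B{\left(F,v \right)} = 4$ ($B{\left(F,v \right)} = 14 + 2 \left(-5\right) = 14 - 10 = 4$)
$g{\left(G \right)} = -6 + \left(3 + G\right) \left(4 + G\right)$ ($g{\left(G \right)} = -6 + \left(G + 3\right) \left(G + 4\right) = -6 + \left(3 + G\right) \left(4 + G\right)$)
$w{\left(u \right)} = 0$ ($w{\left(u \right)} = 6 + \left(-6\right)^{2} + 7 \left(-6\right) = 6 + 36 - 42 = 0$)
$w{\left(592 \right)} - \frac{1}{3293848 + 4866201} = 0 - \frac{1}{3293848 + 4866201} = 0 - \frac{1}{8160049} = - \frac{1}{8160049}$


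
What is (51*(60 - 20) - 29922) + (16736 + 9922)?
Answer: -1224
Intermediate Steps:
(51*(60 - 20) - 29922) + (16736 + 9922) = (51*40 - 29922) + 26658 = (2040 - 29922) + 26658 = -27882 + 26658 = -1224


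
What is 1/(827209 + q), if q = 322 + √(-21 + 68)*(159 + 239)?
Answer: 827531/684800110973 - 398*√47/684800110973 ≈ 1.2044e-6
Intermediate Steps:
q = 322 + 398*√47 (q = 322 + √47*398 = 322 + 398*√47 ≈ 3050.6)
1/(827209 + q) = 1/(827209 + (322 + 398*√47)) = 1/(827531 + 398*√47)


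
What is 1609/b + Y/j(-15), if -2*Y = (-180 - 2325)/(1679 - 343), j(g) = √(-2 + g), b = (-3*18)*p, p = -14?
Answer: 1609/756 - 15*I*√17/272 ≈ 2.1283 - 0.22738*I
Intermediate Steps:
b = 756 (b = -3*18*(-14) = -54*(-14) = 756)
Y = 15/16 (Y = -(-180 - 2325)/(2*(1679 - 343)) = -(-2505)/(2*1336) = -½*(-15/8) = 15/16 ≈ 0.93750)
1609/b + Y/j(-15) = 1609/756 + 15/(16*(√(-2 - 15))) = 1609*(1/756) + 15/(16*(√(-17))) = 1609/756 + 15/(16*((I*√17))) = 1609/756 + 15*(-I*√17/17)/16 = 1609/756 - 15*I*√17/272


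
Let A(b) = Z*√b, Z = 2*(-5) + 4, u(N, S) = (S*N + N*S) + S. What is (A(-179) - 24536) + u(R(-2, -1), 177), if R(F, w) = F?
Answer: -25067 - 6*I*√179 ≈ -25067.0 - 80.275*I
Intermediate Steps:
u(N, S) = S + 2*N*S (u(N, S) = (N*S + N*S) + S = 2*N*S + S = S + 2*N*S)
Z = -6 (Z = -10 + 4 = -6)
A(b) = -6*√b
(A(-179) - 24536) + u(R(-2, -1), 177) = (-6*I*√179 - 24536) + 177*(1 + 2*(-2)) = (-6*I*√179 - 24536) + 177*(1 - 4) = (-6*I*√179 - 24536) + 177*(-3) = (-24536 - 6*I*√179) - 531 = -25067 - 6*I*√179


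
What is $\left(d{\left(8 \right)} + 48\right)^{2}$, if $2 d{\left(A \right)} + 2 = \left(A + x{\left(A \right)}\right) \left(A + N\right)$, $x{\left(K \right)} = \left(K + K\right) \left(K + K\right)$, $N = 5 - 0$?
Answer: $3108169$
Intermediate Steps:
$N = 5$ ($N = 5 + 0 = 5$)
$x{\left(K \right)} = 4 K^{2}$ ($x{\left(K \right)} = 2 K 2 K = 4 K^{2}$)
$d{\left(A \right)} = -1 + \frac{\left(5 + A\right) \left(A + 4 A^{2}\right)}{2}$ ($d{\left(A \right)} = -1 + \frac{\left(A + 4 A^{2}\right) \left(A + 5\right)}{2} = -1 + \frac{\left(A + 4 A^{2}\right) \left(5 + A\right)}{2} = -1 + \frac{\left(5 + A\right) \left(A + 4 A^{2}\right)}{2}$)
$\left(d{\left(8 \right)} + 48\right)^{2} = \left(\left(-1 + 2 \cdot 8^{3} + \frac{5}{2} \cdot 8 + \frac{21 \cdot 8^{2}}{2}\right) + 48\right)^{2} = \left(\left(-1 + 2 \cdot 512 + 20 + \frac{21}{2} \cdot 64\right) + 48\right)^{2} = \left(\left(-1 + 1024 + 20 + 672\right) + 48\right)^{2} = \left(1715 + 48\right)^{2} = 1763^{2} = 3108169$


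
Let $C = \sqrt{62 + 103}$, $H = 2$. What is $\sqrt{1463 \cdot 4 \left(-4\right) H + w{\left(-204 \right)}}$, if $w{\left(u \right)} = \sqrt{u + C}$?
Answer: $\sqrt{-46816 + \sqrt{-204 + \sqrt{165}}} \approx 0.032 + 216.37 i$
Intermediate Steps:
$C = \sqrt{165} \approx 12.845$
$w{\left(u \right)} = \sqrt{u + \sqrt{165}}$
$\sqrt{1463 \cdot 4 \left(-4\right) H + w{\left(-204 \right)}} = \sqrt{1463 \cdot 4 \left(-4\right) 2 + \sqrt{-204 + \sqrt{165}}} = \sqrt{1463 \left(\left(-16\right) 2\right) + \sqrt{-204 + \sqrt{165}}} = \sqrt{1463 \left(-32\right) + \sqrt{-204 + \sqrt{165}}} = \sqrt{-46816 + \sqrt{-204 + \sqrt{165}}}$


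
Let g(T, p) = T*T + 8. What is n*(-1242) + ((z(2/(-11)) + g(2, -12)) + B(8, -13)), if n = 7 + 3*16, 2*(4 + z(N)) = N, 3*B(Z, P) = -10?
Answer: -2254079/33 ≈ -68305.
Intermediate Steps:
B(Z, P) = -10/3 (B(Z, P) = (⅓)*(-10) = -10/3)
z(N) = -4 + N/2
g(T, p) = 8 + T² (g(T, p) = T² + 8 = 8 + T²)
n = 55 (n = 7 + 48 = 55)
n*(-1242) + ((z(2/(-11)) + g(2, -12)) + B(8, -13)) = 55*(-1242) + (((-4 + (2/(-11))/2) + (8 + 2²)) - 10/3) = -68310 + (((-4 + (2*(-1/11))/2) + (8 + 4)) - 10/3) = -68310 + (((-4 + (½)*(-2/11)) + 12) - 10/3) = -68310 + (((-4 - 1/11) + 12) - 10/3) = -68310 + ((-45/11 + 12) - 10/3) = -68310 + (87/11 - 10/3) = -68310 + 151/33 = -2254079/33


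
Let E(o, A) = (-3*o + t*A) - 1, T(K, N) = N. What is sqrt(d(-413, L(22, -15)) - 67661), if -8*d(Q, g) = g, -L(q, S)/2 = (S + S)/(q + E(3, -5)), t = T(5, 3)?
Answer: I*sqrt(270634)/2 ≈ 260.11*I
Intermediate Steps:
t = 3
E(o, A) = -1 - 3*o + 3*A (E(o, A) = (-3*o + 3*A) - 1 = -1 - 3*o + 3*A)
L(q, S) = -4*S/(-25 + q) (L(q, S) = -2*(S + S)/(q + (-1 - 3*3 + 3*(-5))) = -2*2*S/(q + (-1 - 9 - 15)) = -2*2*S/(q - 25) = -2*2*S/(-25 + q) = -4*S/(-25 + q))
d(Q, g) = -g/8
sqrt(d(-413, L(22, -15)) - 67661) = sqrt(-(-1)*(-15)/(2*(-25 + 22)) - 67661) = sqrt(-(-1)*(-15)/(2*(-3)) - 67661) = sqrt(-(-1)*(-15)*(-1)/(2*3) - 67661) = sqrt(-1/8*(-20) - 67661) = sqrt(5/2 - 67661) = sqrt(-135317/2) = I*sqrt(270634)/2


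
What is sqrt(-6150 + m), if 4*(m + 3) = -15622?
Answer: I*sqrt(40234)/2 ≈ 100.29*I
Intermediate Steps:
m = -7817/2 (m = -3 + (1/4)*(-15622) = -3 - 7811/2 = -7817/2 ≈ -3908.5)
sqrt(-6150 + m) = sqrt(-6150 - 7817/2) = sqrt(-20117/2) = I*sqrt(40234)/2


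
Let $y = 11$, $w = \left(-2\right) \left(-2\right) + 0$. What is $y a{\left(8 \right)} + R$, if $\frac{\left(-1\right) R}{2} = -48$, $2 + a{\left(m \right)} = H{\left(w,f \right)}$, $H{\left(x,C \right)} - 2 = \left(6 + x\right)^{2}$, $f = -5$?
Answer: $1196$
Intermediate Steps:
$w = 4$ ($w = 4 + 0 = 4$)
$H{\left(x,C \right)} = 2 + \left(6 + x\right)^{2}$
$a{\left(m \right)} = 100$ ($a{\left(m \right)} = -2 + \left(2 + \left(6 + 4\right)^{2}\right) = -2 + \left(2 + 10^{2}\right) = -2 + \left(2 + 100\right) = -2 + 102 = 100$)
$R = 96$ ($R = \left(-2\right) \left(-48\right) = 96$)
$y a{\left(8 \right)} + R = 11 \cdot 100 + 96 = 1100 + 96 = 1196$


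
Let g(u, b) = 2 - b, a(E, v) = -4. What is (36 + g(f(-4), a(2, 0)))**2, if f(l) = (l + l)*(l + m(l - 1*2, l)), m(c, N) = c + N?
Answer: 1764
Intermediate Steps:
m(c, N) = N + c
f(l) = 2*l*(-2 + 3*l) (f(l) = (l + l)*(l + (l + (l - 1*2))) = (2*l)*(l + (l + (l - 2))) = (2*l)*(l + (l + (-2 + l))) = (2*l)*(l + (-2 + 2*l)) = (2*l)*(-2 + 3*l) = 2*l*(-2 + 3*l))
(36 + g(f(-4), a(2, 0)))**2 = (36 + (2 - 1*(-4)))**2 = (36 + (2 + 4))**2 = (36 + 6)**2 = 42**2 = 1764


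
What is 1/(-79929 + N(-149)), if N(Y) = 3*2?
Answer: -1/79923 ≈ -1.2512e-5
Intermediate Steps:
N(Y) = 6
1/(-79929 + N(-149)) = 1/(-79929 + 6) = 1/(-79923) = -1/79923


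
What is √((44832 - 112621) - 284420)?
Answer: I*√352209 ≈ 593.47*I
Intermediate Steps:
√((44832 - 112621) - 284420) = √(-67789 - 284420) = √(-352209) = I*√352209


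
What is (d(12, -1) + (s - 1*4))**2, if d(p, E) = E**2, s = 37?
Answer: 1156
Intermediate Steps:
(d(12, -1) + (s - 1*4))**2 = ((-1)**2 + (37 - 1*4))**2 = (1 + (37 - 4))**2 = (1 + 33)**2 = 34**2 = 1156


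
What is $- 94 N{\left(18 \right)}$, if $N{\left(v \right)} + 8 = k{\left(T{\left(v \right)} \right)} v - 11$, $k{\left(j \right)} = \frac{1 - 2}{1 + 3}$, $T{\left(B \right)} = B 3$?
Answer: $2209$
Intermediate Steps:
$T{\left(B \right)} = 3 B$
$k{\left(j \right)} = - \frac{1}{4}$
$N{\left(v \right)} = -19 - \frac{v}{4}$ ($N{\left(v \right)} = -8 - \left(11 + \frac{v}{4}\right) = -19 - \frac{v}{4}$)
$- 94 N{\left(18 \right)} = - 94 \left(-19 - \frac{9}{2}\right) = \left(-94\right) \left(- \frac{47}{2}\right) = 2209$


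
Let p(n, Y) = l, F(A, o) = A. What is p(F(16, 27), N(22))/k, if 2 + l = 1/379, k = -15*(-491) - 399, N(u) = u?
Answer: -757/2640114 ≈ -0.00028673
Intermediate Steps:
k = 6966 (k = 7365 - 399 = 6966)
l = -757/379 (l = -2 + 1/379 = -757/379 ≈ -1.9974)
p(n, Y) = -757/379
p(F(16, 27), N(22))/k = -757/379/6966 = -757/379*1/6966 = -757/2640114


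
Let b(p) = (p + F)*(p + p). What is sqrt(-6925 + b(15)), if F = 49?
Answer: I*sqrt(5005) ≈ 70.746*I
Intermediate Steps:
b(p) = 2*p*(49 + p) (b(p) = (p + 49)*(p + p) = (49 + p)*(2*p) = 2*p*(49 + p))
sqrt(-6925 + b(15)) = sqrt(-6925 + 2*15*(49 + 15)) = sqrt(-6925 + 2*15*64) = sqrt(-6925 + 1920) = sqrt(-5005) = I*sqrt(5005)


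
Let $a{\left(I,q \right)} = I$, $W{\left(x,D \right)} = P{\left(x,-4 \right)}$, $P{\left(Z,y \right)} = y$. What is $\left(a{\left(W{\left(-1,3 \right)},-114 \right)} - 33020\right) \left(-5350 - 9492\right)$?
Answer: $490142208$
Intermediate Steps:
$W{\left(x,D \right)} = -4$
$\left(a{\left(W{\left(-1,3 \right)},-114 \right)} - 33020\right) \left(-5350 - 9492\right) = \left(-4 - 33020\right) \left(-5350 - 9492\right) = \left(-33024\right) \left(-14842\right) = 490142208$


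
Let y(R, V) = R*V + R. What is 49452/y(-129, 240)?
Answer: -16484/10363 ≈ -1.5907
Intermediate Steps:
y(R, V) = R + R*V
49452/y(-129, 240) = 49452/((-129*(1 + 240))) = 49452/((-129*241)) = 49452/(-31089) = 49452*(-1/31089) = -16484/10363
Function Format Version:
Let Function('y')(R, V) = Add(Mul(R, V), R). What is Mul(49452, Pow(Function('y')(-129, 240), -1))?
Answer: Rational(-16484, 10363) ≈ -1.5907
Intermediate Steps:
Function('y')(R, V) = Add(R, Mul(R, V))
Mul(49452, Pow(Function('y')(-129, 240), -1)) = Mul(49452, Pow(Mul(-129, Add(1, 240)), -1)) = Mul(49452, Pow(Mul(-129, 241), -1)) = Mul(49452, Pow(-31089, -1)) = Mul(49452, Rational(-1, 31089)) = Rational(-16484, 10363)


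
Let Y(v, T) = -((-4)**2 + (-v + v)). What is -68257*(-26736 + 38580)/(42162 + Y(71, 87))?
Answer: -404217954/21073 ≈ -19182.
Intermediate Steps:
Y(v, T) = -16 (Y(v, T) = -(16 + 0) = -1*16 = -16)
-68257*(-26736 + 38580)/(42162 + Y(71, 87)) = -68257*(-26736 + 38580)/(42162 - 16) = -68257/(42146/11844) = -68257/(42146*(1/11844)) = -68257/21073/5922 = -68257*5922/21073 = -404217954/21073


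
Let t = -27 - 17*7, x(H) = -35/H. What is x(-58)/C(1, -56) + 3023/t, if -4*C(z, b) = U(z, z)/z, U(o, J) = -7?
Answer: -86207/4234 ≈ -20.361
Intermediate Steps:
t = -146 (t = -27 - 119 = -146)
C(z, b) = 7/(4*z) (C(z, b) = -(-7)/(4*z) = 7/(4*z))
x(-58)/C(1, -56) + 3023/t = (-35/(-58))/(((7/4)/1)) + 3023/(-146) = (-35*(-1/58))/(((7/4)*1)) + 3023*(-1/146) = 35/(58*(7/4)) - 3023/146 = (35/58)*(4/7) - 3023/146 = 10/29 - 3023/146 = -86207/4234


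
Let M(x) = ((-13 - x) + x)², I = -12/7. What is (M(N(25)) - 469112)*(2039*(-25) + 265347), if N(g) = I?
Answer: -100528248796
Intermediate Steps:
I = -12/7 (I = -12*⅐ = -12/7 ≈ -1.7143)
N(g) = -12/7
M(x) = 169 (M(x) = (-13)² = 169)
(M(N(25)) - 469112)*(2039*(-25) + 265347) = (169 - 469112)*(2039*(-25) + 265347) = -468943*(-50975 + 265347) = -468943*214372 = -100528248796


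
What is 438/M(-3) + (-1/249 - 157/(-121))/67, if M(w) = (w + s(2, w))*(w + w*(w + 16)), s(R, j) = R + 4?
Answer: -16282503/4710167 ≈ -3.4569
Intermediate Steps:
s(R, j) = 4 + R
M(w) = (6 + w)*(w + w*(16 + w)) (M(w) = (w + (4 + 2))*(w + w*(w + 16)) = (w + 6)*(w + w*(16 + w)) = (6 + w)*(w + w*(16 + w)))
438/M(-3) + (-1/249 - 157/(-121))/67 = 438/((-3*(102 + (-3)² + 23*(-3)))) + (-1/249 - 157/(-121))/67 = 438/((-3*(102 + 9 - 69))) + (-1*1/249 - 157*(-1/121))*(1/67) = 438/((-3*42)) + (-1/249 + 157/121)*(1/67) = 438/(-126) + (38972/30129)*(1/67) = 438*(-1/126) + 38972/2018643 = -73/21 + 38972/2018643 = -16282503/4710167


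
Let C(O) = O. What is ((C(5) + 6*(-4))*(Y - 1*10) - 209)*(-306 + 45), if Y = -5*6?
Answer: -143811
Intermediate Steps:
Y = -30
((C(5) + 6*(-4))*(Y - 1*10) - 209)*(-306 + 45) = ((5 + 6*(-4))*(-30 - 1*10) - 209)*(-306 + 45) = ((5 - 24)*(-30 - 10) - 209)*(-261) = (-19*(-40) - 209)*(-261) = (760 - 209)*(-261) = 551*(-261) = -143811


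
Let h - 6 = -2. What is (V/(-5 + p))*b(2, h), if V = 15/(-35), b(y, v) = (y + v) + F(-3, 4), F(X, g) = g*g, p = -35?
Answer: 33/140 ≈ 0.23571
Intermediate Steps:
F(X, g) = g²
h = 4 (h = 6 - 2 = 4)
b(y, v) = 16 + v + y (b(y, v) = (y + v) + 4² = (v + y) + 16 = 16 + v + y)
V = -3/7 (V = 15*(-1/35) = -3/7 ≈ -0.42857)
(V/(-5 + p))*b(2, h) = (-3/7/(-5 - 35))*(16 + 4 + 2) = (-3/7/(-40))*22 = -1/40*(-3/7)*22 = (3/280)*22 = 33/140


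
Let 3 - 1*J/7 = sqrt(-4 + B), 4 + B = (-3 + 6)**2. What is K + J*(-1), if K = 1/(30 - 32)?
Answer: -29/2 ≈ -14.500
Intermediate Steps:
K = -1/2 (K = 1/(-2) = -1/2 ≈ -0.50000)
B = 5 (B = -4 + (-3 + 6)**2 = -4 + 3**2 = -4 + 9 = 5)
J = 14 (J = 21 - 7*sqrt(-4 + 5) = 21 - 7*sqrt(1) = 21 - 7*1 = 21 - 7 = 14)
K + J*(-1) = -1/2 + 14*(-1) = -1/2 - 14 = -29/2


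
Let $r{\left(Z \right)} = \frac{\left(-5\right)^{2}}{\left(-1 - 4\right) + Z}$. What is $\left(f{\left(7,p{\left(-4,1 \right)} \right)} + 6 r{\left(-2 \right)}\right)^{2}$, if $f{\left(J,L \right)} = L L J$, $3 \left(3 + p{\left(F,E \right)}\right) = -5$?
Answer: $\frac{68128516}{3969} \approx 17165.0$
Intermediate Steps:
$p{\left(F,E \right)} = - \frac{14}{3}$ ($p{\left(F,E \right)} = -3 + \frac{1}{3} \left(-5\right) = -3 - \frac{5}{3} = - \frac{14}{3}$)
$f{\left(J,L \right)} = J L^{2}$ ($f{\left(J,L \right)} = L^{2} J = J L^{2}$)
$r{\left(Z \right)} = \frac{25}{-5 + Z}$
$\left(f{\left(7,p{\left(-4,1 \right)} \right)} + 6 r{\left(-2 \right)}\right)^{2} = \left(7 \left(- \frac{14}{3}\right)^{2} + 6 \frac{25}{-5 - 2}\right)^{2} = \left(7 \cdot \frac{196}{9} + 6 \frac{25}{-7}\right)^{2} = \left(\frac{1372}{9} + 6 \cdot 25 \left(- \frac{1}{7}\right)\right)^{2} = \left(\frac{1372}{9} + 6 \left(- \frac{25}{7}\right)\right)^{2} = \left(\frac{1372}{9} - \frac{150}{7}\right)^{2} = \left(\frac{8254}{63}\right)^{2} = \frac{68128516}{3969}$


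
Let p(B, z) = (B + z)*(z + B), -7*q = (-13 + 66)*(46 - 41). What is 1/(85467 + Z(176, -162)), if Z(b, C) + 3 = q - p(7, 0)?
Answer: 7/597640 ≈ 1.1713e-5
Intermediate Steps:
q = -265/7 (q = -(-13 + 66)*(46 - 41)/7 = -53*5/7 = -⅐*265 = -265/7 ≈ -37.857)
p(B, z) = (B + z)² (p(B, z) = (B + z)*(B + z) = (B + z)²)
Z(b, C) = -629/7 (Z(b, C) = -3 + (-265/7 - (7 + 0)²) = -3 + (-265/7 - 1*7²) = -3 + (-265/7 - 1*49) = -3 + (-265/7 - 49) = -3 - 608/7 = -629/7)
1/(85467 + Z(176, -162)) = 1/(85467 - 629/7) = 1/(597640/7) = 7/597640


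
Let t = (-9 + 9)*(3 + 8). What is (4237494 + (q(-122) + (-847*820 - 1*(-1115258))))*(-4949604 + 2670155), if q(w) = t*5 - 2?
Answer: -10618152126290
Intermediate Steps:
t = 0 (t = 0*11 = 0)
q(w) = -2 (q(w) = 0*5 - 2 = 0 - 2 = -2)
(4237494 + (q(-122) + (-847*820 - 1*(-1115258))))*(-4949604 + 2670155) = (4237494 + (-2 + (-847*820 - 1*(-1115258))))*(-4949604 + 2670155) = (4237494 + (-2 + (-694540 + 1115258)))*(-2279449) = (4237494 + (-2 + 420718))*(-2279449) = (4237494 + 420716)*(-2279449) = 4658210*(-2279449) = -10618152126290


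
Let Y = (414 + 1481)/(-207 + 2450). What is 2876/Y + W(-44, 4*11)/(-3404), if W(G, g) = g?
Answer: 5489667823/1612645 ≈ 3404.1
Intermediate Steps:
Y = 1895/2243 ≈ 0.84485
2876/Y + W(-44, 4*11)/(-3404) = 2876/(1895/2243) + (4*11)/(-3404) = 2876*(2243/1895) + 44*(-1/3404) = 6450868/1895 - 11/851 = 5489667823/1612645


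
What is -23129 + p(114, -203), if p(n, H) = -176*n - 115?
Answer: -43308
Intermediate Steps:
p(n, H) = -115 - 176*n
-23129 + p(114, -203) = -23129 + (-115 - 176*114) = -23129 + (-115 - 20064) = -23129 - 20179 = -43308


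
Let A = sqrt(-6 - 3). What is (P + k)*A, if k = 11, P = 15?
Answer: 78*I ≈ 78.0*I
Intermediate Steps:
A = 3*I (A = sqrt(-9) = 3*I ≈ 3.0*I)
(P + k)*A = (15 + 11)*(3*I) = 26*(3*I) = 78*I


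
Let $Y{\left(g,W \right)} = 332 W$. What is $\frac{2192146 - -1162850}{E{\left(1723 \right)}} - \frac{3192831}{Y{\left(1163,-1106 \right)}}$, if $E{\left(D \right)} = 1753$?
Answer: $\frac{1237524723975}{643687576} \approx 1922.6$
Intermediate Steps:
$\frac{2192146 - -1162850}{E{\left(1723 \right)}} - \frac{3192831}{Y{\left(1163,-1106 \right)}} = \frac{2192146 - -1162850}{1753} - \frac{3192831}{332 \left(-1106\right)} = \left(2192146 + 1162850\right) \frac{1}{1753} - \frac{3192831}{-367192} = 3354996 \cdot \frac{1}{1753} - - \frac{3192831}{367192} = \frac{3354996}{1753} + \frac{3192831}{367192} = \frac{1237524723975}{643687576}$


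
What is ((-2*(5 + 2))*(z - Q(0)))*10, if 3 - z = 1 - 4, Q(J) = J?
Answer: -840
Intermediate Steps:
z = 6 (z = 3 - (1 - 4) = 3 - 1*(-3) = 3 + 3 = 6)
((-2*(5 + 2))*(z - Q(0)))*10 = ((-2*(5 + 2))*(6 - 1*0))*10 = ((-2*7)*(6 + 0))*10 = -14*6*10 = -84*10 = -840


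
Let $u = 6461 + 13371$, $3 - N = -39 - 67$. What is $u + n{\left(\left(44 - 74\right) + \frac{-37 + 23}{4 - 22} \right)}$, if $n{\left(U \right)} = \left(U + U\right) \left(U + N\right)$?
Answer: $\frac{1228724}{81} \approx 15169.0$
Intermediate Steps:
$N = 109$ ($N = 3 - \left(-39 - 67\right) = 3 - -106 = 3 + 106 = 109$)
$u = 19832$
$n{\left(U \right)} = 2 U \left(109 + U\right)$ ($n{\left(U \right)} = \left(U + U\right) \left(U + 109\right) = 2 U \left(109 + U\right)$)
$u + n{\left(\left(44 - 74\right) + \frac{-37 + 23}{4 - 22} \right)} = 19832 + 2 \left(\left(44 - 74\right) + \frac{-37 + 23}{4 - 22}\right) \left(109 + \left(\left(44 - 74\right) + \frac{-37 + 23}{4 - 22}\right)\right) = 19832 + 2 \left(-30 - \frac{14}{-18}\right) \left(109 - \left(30 + \frac{14}{-18}\right)\right) = 19832 + 2 \left(-30 - - \frac{7}{9}\right) \left(109 - \frac{263}{9}\right) = 19832 + 2 \left(-30 + \frac{7}{9}\right) \left(109 + \left(-30 + \frac{7}{9}\right)\right) = 19832 + 2 \left(- \frac{263}{9}\right) \left(109 - \frac{263}{9}\right) = 19832 + 2 \left(- \frac{263}{9}\right) \frac{718}{9} = 19832 - \frac{377668}{81} = \frac{1228724}{81}$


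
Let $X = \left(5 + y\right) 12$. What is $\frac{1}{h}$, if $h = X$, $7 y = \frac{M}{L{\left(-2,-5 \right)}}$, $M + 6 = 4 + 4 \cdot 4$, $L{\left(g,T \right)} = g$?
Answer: $\frac{1}{48} \approx 0.020833$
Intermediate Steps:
$M = 14$ ($M = -6 + \left(4 + 4 \cdot 4\right) = -6 + \left(4 + 16\right) = -6 + 20 = 14$)
$y = -1$ ($y = \frac{14 \frac{1}{-2}}{7} = \frac{14 \left(- \frac{1}{2}\right)}{7} = \frac{1}{7} \left(-7\right) = -1$)
$X = 48$ ($X = \left(5 - 1\right) 12 = 4 \cdot 12 = 48$)
$h = 48$
$\frac{1}{h} = \frac{1}{48}$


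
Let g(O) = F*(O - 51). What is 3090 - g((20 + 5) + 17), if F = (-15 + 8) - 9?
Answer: 2946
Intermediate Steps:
F = -16 (F = -7 - 9 = -16)
g(O) = 816 - 16*O (g(O) = -16*(O - 51) = -16*(-51 + O) = 816 - 16*O)
3090 - g((20 + 5) + 17) = 3090 - (816 - 16*((20 + 5) + 17)) = 3090 - (816 - 16*(25 + 17)) = 3090 - (816 - 16*42) = 3090 - (816 - 672) = 3090 - 1*144 = 3090 - 144 = 2946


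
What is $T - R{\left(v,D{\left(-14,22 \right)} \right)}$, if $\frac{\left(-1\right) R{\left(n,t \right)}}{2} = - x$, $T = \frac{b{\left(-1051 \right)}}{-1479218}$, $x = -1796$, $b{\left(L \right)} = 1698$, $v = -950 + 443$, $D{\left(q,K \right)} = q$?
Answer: $\frac{2656674679}{739609} \approx 3592.0$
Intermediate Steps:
$v = -507$
$T = - \frac{849}{739609}$ ($T = \frac{1698}{-1479218} = 1698 \left(- \frac{1}{1479218}\right) = - \frac{849}{739609} \approx -0.0011479$)
$R{\left(n,t \right)} = -3592$ ($R{\left(n,t \right)} = - 2 \left(\left(-1\right) \left(-1796\right)\right) = \left(-2\right) 1796 = -3592$)
$T - R{\left(v,D{\left(-14,22 \right)} \right)} = - \frac{849}{739609} - -3592 = - \frac{849}{739609} + 3592 = \frac{2656674679}{739609}$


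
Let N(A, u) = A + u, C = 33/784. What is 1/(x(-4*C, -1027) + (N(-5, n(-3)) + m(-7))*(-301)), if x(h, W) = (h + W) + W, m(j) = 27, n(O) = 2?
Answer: -196/1818521 ≈ -0.00010778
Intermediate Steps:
C = 33/784 (C = 33*(1/784) = 33/784 ≈ 0.042092)
x(h, W) = h + 2*W (x(h, W) = (W + h) + W = h + 2*W)
1/(x(-4*C, -1027) + (N(-5, n(-3)) + m(-7))*(-301)) = 1/((-4*33/784 + 2*(-1027)) + ((-5 + 2) + 27)*(-301)) = 1/((-33/196 - 2054) + (-3 + 27)*(-301)) = 1/(-402617/196 + 24*(-301)) = 1/(-402617/196 - 7224) = 1/(-1818521/196) = -196/1818521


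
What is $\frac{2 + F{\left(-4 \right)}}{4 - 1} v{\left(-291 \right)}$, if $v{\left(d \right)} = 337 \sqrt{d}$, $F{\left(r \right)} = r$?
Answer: $- \frac{674 i \sqrt{291}}{3} \approx - 3832.5 i$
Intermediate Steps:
$\frac{2 + F{\left(-4 \right)}}{4 - 1} v{\left(-291 \right)} = \frac{2 - 4}{4 - 1} \cdot 337 \sqrt{-291} = - \frac{2}{3} \cdot 337 i \sqrt{291} = \left(-2\right) \frac{1}{3} \cdot 337 i \sqrt{291} = - \frac{2 \cdot 337 i \sqrt{291}}{3} = - \frac{674 i \sqrt{291}}{3}$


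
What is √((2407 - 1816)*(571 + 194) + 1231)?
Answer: √453346 ≈ 673.31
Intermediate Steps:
√((2407 - 1816)*(571 + 194) + 1231) = √(591*765 + 1231) = √(452115 + 1231) = √453346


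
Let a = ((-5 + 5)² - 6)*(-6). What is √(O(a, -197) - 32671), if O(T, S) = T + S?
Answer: 24*I*√57 ≈ 181.2*I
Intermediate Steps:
a = 36 (a = (0² - 6)*(-6) = (0 - 6)*(-6) = -6*(-6) = 36)
O(T, S) = S + T
√(O(a, -197) - 32671) = √((-197 + 36) - 32671) = √(-161 - 32671) = √(-32832) = 24*I*√57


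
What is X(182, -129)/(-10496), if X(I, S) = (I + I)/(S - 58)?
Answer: 91/490688 ≈ 0.00018545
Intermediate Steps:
X(I, S) = 2*I/(-58 + S) (X(I, S) = (2*I)/(-58 + S) = 2*I/(-58 + S))
X(182, -129)/(-10496) = (2*182/(-58 - 129))/(-10496) = (2*182/(-187))*(-1/10496) = (2*182*(-1/187))*(-1/10496) = -364/187*(-1/10496) = 91/490688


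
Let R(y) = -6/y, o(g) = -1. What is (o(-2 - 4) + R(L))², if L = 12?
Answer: 9/4 ≈ 2.2500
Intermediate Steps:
(o(-2 - 4) + R(L))² = (-1 - 6/12)² = (-1 - 6*1/12)² = (-1 - ½)² = (-3/2)² = 9/4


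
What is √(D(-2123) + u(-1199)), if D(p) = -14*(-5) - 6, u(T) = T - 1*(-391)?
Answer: 2*I*√186 ≈ 27.276*I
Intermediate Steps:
u(T) = 391 + T (u(T) = T + 391 = 391 + T)
D(p) = 64 (D(p) = 70 - 6 = 64)
√(D(-2123) + u(-1199)) = √(64 + (391 - 1199)) = √(64 - 808) = √(-744) = 2*I*√186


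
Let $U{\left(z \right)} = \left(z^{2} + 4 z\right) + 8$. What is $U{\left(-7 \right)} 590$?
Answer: $17110$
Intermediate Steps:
$U{\left(z \right)} = 8 + z^{2} + 4 z$
$U{\left(-7 \right)} 590 = \left(8 + \left(-7\right)^{2} + 4 \left(-7\right)\right) 590 = \left(8 + 49 - 28\right) 590 = 29 \cdot 590 = 17110$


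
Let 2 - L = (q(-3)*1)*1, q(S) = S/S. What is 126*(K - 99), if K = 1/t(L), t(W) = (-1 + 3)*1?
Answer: -12411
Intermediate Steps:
q(S) = 1
L = 1 (L = 2 - 1*1 = 2 - 1 = 1)
t(W) = 2 (t(W) = 2*1 = 2)
K = ½ (K = 1/2 = ½ ≈ 0.50000)
126*(K - 99) = 126*(½ - 99) = 126*(-197/2) = -12411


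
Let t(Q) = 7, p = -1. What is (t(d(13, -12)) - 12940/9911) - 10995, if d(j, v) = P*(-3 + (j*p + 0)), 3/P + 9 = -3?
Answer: -108915008/9911 ≈ -10989.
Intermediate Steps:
P = -1/4 (P = 3/(-9 - 3) = 3/(-12) = 3*(-1/12) = -1/4 ≈ -0.25000)
d(j, v) = 3/4 + j/4 (d(j, v) = -(-3 + (j*(-1) + 0))/4 = -(-3 + (-j + 0))/4 = -(-3 - j)/4 = 3/4 + j/4)
(t(d(13, -12)) - 12940/9911) - 10995 = (7 - 12940/9911) - 10995 = 56437/9911 - 10995 = -108915008/9911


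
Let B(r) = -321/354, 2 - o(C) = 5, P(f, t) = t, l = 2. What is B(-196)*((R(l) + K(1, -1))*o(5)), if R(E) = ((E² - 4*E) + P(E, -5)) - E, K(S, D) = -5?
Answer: -2568/59 ≈ -43.525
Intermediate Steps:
o(C) = -3 (o(C) = 2 - 1*5 = 2 - 5 = -3)
R(E) = -5 + E² - 5*E (R(E) = ((E² - 4*E) - 5) - E = (-5 + E² - 4*E) - E = -5 + E² - 5*E)
B(r) = -107/118 (B(r) = -321*1/354 = -107/118)
B(-196)*((R(l) + K(1, -1))*o(5)) = -107*((-5 + 2² - 5*2) - 5)*(-3)/118 = -107*((-5 + 4 - 10) - 5)*(-3)/118 = -107*(-11 - 5)*(-3)/118 = -(-856)*(-3)/59 = -107/118*48 = -2568/59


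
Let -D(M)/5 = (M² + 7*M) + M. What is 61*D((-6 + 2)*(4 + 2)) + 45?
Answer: -117075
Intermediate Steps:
D(M) = -40*M - 5*M² (D(M) = -5*((M² + 7*M) + M) = -5*(M² + 8*M) = -40*M - 5*M²)
61*D((-6 + 2)*(4 + 2)) + 45 = 61*(-5*(-6 + 2)*(4 + 2)*(8 + (-6 + 2)*(4 + 2))) + 45 = 61*(-5*(-4*6)*(8 - 4*6)) + 45 = 61*(-5*(-24)*(8 - 24)) + 45 = 61*(-5*(-24)*(-16)) + 45 = 61*(-1920) + 45 = -117120 + 45 = -117075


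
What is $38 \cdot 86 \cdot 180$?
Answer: $588240$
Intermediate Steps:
$38 \cdot 86 \cdot 180 = 3268 \cdot 180 = 588240$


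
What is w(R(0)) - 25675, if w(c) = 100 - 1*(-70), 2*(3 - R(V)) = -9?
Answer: -25505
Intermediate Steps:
R(V) = 15/2 (R(V) = 3 - ½*(-9) = 3 + 9/2 = 15/2)
w(c) = 170 (w(c) = 100 + 70 = 170)
w(R(0)) - 25675 = 170 - 25675 = -25505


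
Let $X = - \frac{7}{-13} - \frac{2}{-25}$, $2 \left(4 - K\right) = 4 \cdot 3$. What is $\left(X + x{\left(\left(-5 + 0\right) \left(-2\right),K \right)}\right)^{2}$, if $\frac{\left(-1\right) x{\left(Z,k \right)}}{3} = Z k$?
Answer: $\frac{388129401}{105625} \approx 3674.6$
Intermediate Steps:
$K = -2$ ($K = 4 - \frac{4 \cdot 3}{2} = 4 - 6 = -2$)
$x{\left(Z,k \right)} = - 3 Z k$
$X = \frac{201}{325}$ ($X = \left(-7\right) \left(- \frac{1}{13}\right) - - \frac{2}{25} = \frac{7}{13} + \frac{2}{25} = \frac{201}{325} \approx 0.61846$)
$\left(X + x{\left(\left(-5 + 0\right) \left(-2\right),K \right)}\right)^{2} = \left(\frac{201}{325} - 3 \left(-5 + 0\right) \left(-2\right) \left(-2\right)\right)^{2} = \left(\frac{201}{325} - 3 \left(\left(-5\right) \left(-2\right)\right) \left(-2\right)\right)^{2} = \left(\frac{201}{325} - 30 \left(-2\right)\right)^{2} = \left(\frac{201}{325} + 60\right)^{2} = \left(\frac{19701}{325}\right)^{2} = \frac{388129401}{105625}$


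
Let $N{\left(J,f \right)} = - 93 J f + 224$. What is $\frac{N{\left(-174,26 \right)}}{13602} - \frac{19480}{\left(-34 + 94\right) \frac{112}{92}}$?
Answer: $- \frac{22445975}{95214} \approx -235.74$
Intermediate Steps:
$N{\left(J,f \right)} = 224 - 93 J f$ ($N{\left(J,f \right)} = - 93 J f + 224 = 224 - 93 J f$)
$\frac{N{\left(-174,26 \right)}}{13602} - \frac{19480}{\left(-34 + 94\right) \frac{112}{92}} = \frac{224 - \left(-16182\right) 26}{13602} - \frac{19480}{\left(-34 + 94\right) \frac{112}{92}} = \left(224 + 420732\right) \frac{1}{13602} - \frac{19480}{60 \cdot 112 \cdot \frac{1}{92}} = 420956 \cdot \frac{1}{13602} - \frac{19480}{60 \cdot \frac{28}{23}} = \frac{210478}{6801} - \frac{19480}{\frac{1680}{23}} = \frac{210478}{6801} - \frac{11201}{42} = - \frac{22445975}{95214}$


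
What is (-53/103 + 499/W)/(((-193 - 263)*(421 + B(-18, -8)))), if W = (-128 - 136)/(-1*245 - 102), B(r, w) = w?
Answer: -17820767/5121014976 ≈ -0.0034799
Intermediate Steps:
W = 264/347 (W = -264/(-245 - 102) = -264/(-347) = -264*(-1/347) = 264/347 ≈ 0.76081)
(-53/103 + 499/W)/(((-193 - 263)*(421 + B(-18, -8)))) = (-53/103 + 499/(264/347))/(((-193 - 263)*(421 - 8))) = (-53*1/103 + 499*(347/264))/((-456*413)) = (-53/103 + 173153/264)/(-188328) = (17820767/27192)*(-1/188328) = -17820767/5121014976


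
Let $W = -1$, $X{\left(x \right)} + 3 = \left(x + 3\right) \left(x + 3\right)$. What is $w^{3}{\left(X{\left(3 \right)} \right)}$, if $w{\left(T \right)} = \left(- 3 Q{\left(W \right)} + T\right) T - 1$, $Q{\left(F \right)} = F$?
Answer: $1672446203$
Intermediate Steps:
$X{\left(x \right)} = -3 + \left(3 + x\right)^{2}$ ($X{\left(x \right)} = -3 + \left(x + 3\right) \left(x + 3\right) = -3 + \left(3 + x\right) \left(3 + x\right) = -3 + \left(3 + x\right)^{2}$)
$w{\left(T \right)} = -1 + T \left(3 + T\right)$ ($w{\left(T \right)} = \left(\left(-3\right) \left(-1\right) + T\right) T - 1 = \left(3 + T\right) T - 1 = T \left(3 + T\right) - 1 = -1 + T \left(3 + T\right)$)
$w^{3}{\left(X{\left(3 \right)} \right)} = \left(-1 + \left(-3 + \left(3 + 3\right)^{2}\right)^{2} + 3 \left(-3 + \left(3 + 3\right)^{2}\right)\right)^{3} = \left(-1 + \left(-3 + 6^{2}\right)^{2} + 3 \left(-3 + 6^{2}\right)\right)^{3} = \left(-1 + \left(-3 + 36\right)^{2} + 3 \left(-3 + 36\right)\right)^{3} = \left(-1 + 33^{2} + 3 \cdot 33\right)^{3} = \left(-1 + 1089 + 99\right)^{3} = 1187^{3} = 1672446203$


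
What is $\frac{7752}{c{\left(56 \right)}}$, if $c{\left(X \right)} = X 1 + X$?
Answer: $\frac{969}{14} \approx 69.214$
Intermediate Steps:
$c{\left(X \right)} = 2 X$ ($c{\left(X \right)} = X + X = 2 X$)
$\frac{7752}{c{\left(56 \right)}} = \frac{7752}{2 \cdot 56} = \frac{7752}{112} = 7752 \cdot \frac{1}{112} = \frac{969}{14}$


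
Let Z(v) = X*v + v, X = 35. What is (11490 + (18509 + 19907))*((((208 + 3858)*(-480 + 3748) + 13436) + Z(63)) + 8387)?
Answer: 664337642774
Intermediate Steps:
Z(v) = 36*v (Z(v) = 35*v + v = 36*v)
(11490 + (18509 + 19907))*((((208 + 3858)*(-480 + 3748) + 13436) + Z(63)) + 8387) = (11490 + (18509 + 19907))*((((208 + 3858)*(-480 + 3748) + 13436) + 36*63) + 8387) = (11490 + 38416)*(((4066*3268 + 13436) + 2268) + 8387) = 49906*(((13287688 + 13436) + 2268) + 8387) = 49906*((13301124 + 2268) + 8387) = 49906*(13303392 + 8387) = 49906*13311779 = 664337642774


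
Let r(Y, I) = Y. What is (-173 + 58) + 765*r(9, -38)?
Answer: 6770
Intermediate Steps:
(-173 + 58) + 765*r(9, -38) = (-173 + 58) + 765*9 = -115 + 6885 = 6770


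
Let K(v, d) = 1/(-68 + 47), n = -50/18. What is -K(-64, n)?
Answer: 1/21 ≈ 0.047619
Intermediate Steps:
n = -25/9 (n = -50*1/18 = -25/9 ≈ -2.7778)
K(v, d) = -1/21 (K(v, d) = 1/(-21) = -1/21)
-K(-64, n) = -1*(-1/21) = 1/21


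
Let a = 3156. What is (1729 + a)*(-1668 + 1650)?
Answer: -87930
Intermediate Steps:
(1729 + a)*(-1668 + 1650) = (1729 + 3156)*(-1668 + 1650) = 4885*(-18) = -87930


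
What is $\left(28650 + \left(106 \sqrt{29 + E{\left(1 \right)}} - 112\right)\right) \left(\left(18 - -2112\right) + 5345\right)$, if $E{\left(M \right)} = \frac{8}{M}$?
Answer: $213321550 + 792350 \sqrt{37} \approx 2.1814 \cdot 10^{8}$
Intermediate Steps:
$\left(28650 + \left(106 \sqrt{29 + E{\left(1 \right)}} - 112\right)\right) \left(\left(18 - -2112\right) + 5345\right) = \left(28650 - \left(112 - 106 \sqrt{29 + \frac{8}{1}}\right)\right) \left(\left(18 - -2112\right) + 5345\right) = \left(28650 - \left(112 - 106 \sqrt{29 + 8 \cdot 1}\right)\right) \left(\left(18 + 2112\right) + 5345\right) = \left(28650 - \left(112 - 106 \sqrt{29 + 8}\right)\right) \left(2130 + 5345\right) = \left(28650 - \left(112 - 106 \sqrt{37}\right)\right) 7475 = \left(28538 + 106 \sqrt{37}\right) 7475 = 213321550 + 792350 \sqrt{37}$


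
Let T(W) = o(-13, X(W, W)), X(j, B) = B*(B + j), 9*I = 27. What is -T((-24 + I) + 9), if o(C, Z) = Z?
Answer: -288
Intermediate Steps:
I = 3 (I = (⅑)*27 = 3)
T(W) = 2*W² (T(W) = W*(W + W) = W*(2*W) = 2*W²)
-T((-24 + I) + 9) = -2*((-24 + 3) + 9)² = -2*(-21 + 9)² = -2*(-12)² = -2*144 = -1*288 = -288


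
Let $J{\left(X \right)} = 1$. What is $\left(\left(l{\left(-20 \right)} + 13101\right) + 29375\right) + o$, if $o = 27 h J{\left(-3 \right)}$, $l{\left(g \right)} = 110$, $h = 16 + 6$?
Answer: $43180$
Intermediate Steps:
$h = 22$
$o = 594$ ($o = 27 \cdot 22 \cdot 1 = 594 \cdot 1 = 594$)
$\left(\left(l{\left(-20 \right)} + 13101\right) + 29375\right) + o = \left(\left(110 + 13101\right) + 29375\right) + 594 = \left(13211 + 29375\right) + 594 = 42586 + 594 = 43180$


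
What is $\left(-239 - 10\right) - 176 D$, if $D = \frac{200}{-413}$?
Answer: $- \frac{67637}{413} \approx -163.77$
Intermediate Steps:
$D = - \frac{200}{413}$ ($D = 200 \left(- \frac{1}{413}\right) = - \frac{200}{413} \approx -0.48426$)
$\left(-239 - 10\right) - 176 D = \left(-239 - 10\right) - - \frac{35200}{413} = \left(-239 - 10\right) + \frac{35200}{413} = -249 + \frac{35200}{413} = - \frac{67637}{413}$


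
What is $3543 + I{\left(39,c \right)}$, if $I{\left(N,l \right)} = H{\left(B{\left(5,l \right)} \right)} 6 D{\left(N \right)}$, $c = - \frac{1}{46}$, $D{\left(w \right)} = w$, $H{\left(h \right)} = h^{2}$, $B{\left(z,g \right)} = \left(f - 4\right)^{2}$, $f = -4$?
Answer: $962007$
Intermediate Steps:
$B{\left(z,g \right)} = 64$ ($B{\left(z,g \right)} = \left(-4 - 4\right)^{2} = \left(-8\right)^{2} = 64$)
$c = - \frac{1}{46}$ ($c = \left(-1\right) \frac{1}{46} = - \frac{1}{46} \approx -0.021739$)
$I{\left(N,l \right)} = 24576 N$ ($I{\left(N,l \right)} = 64^{2} \cdot 6 N = 4096 \cdot 6 N = 24576 N$)
$3543 + I{\left(39,c \right)} = 3543 + 24576 \cdot 39 = 3543 + 958464 = 962007$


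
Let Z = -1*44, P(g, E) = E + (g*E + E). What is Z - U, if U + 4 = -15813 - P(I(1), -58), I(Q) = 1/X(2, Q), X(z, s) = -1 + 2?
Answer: 15599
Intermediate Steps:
X(z, s) = 1
I(Q) = 1 (I(Q) = 1/1 = 1)
P(g, E) = 2*E + E*g (P(g, E) = E + (E*g + E) = E + (E + E*g) = 2*E + E*g)
Z = -44
U = -15643 (U = -4 + (-15813 - (-58)*(2 + 1)) = -4 + (-15813 - (-58)*3) = -4 + (-15813 - 1*(-174)) = -4 + (-15813 + 174) = -4 - 15639 = -15643)
Z - U = -44 - 1*(-15643) = -44 + 15643 = 15599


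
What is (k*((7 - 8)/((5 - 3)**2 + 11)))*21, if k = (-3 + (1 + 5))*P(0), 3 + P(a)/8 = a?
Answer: 504/5 ≈ 100.80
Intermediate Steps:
P(a) = -24 + 8*a
k = -72 (k = (-3 + (1 + 5))*(-24 + 8*0) = (-3 + 6)*(-24 + 0) = 3*(-24) = -72)
(k*((7 - 8)/((5 - 3)**2 + 11)))*21 = -72*(7 - 8)/((5 - 3)**2 + 11)*21 = -(-72)/(2**2 + 11)*21 = -(-72)/(4 + 11)*21 = -(-72)/15*21 = -72*(-1/15)*21 = (24/5)*21 = 504/5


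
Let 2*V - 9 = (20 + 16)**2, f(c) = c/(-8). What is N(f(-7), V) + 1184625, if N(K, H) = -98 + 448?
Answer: 1184975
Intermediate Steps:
f(c) = -c/8 (f(c) = c*(-1/8) = -c/8)
V = 1305/2 (V = 9/2 + (20 + 16)**2/2 = 9/2 + (1/2)*36**2 = 9/2 + (1/2)*1296 = 9/2 + 648 = 1305/2 ≈ 652.50)
N(K, H) = 350
N(f(-7), V) + 1184625 = 350 + 1184625 = 1184975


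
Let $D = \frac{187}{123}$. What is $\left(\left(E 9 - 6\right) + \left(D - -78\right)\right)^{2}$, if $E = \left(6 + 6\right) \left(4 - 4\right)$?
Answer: $\frac{81775849}{15129} \approx 5405.2$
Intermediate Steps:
$D = \frac{187}{123}$ ($D = 187 \cdot \frac{1}{123} = \frac{187}{123} \approx 1.5203$)
$E = 0$ ($E = 12 \cdot 0 = 0$)
$\left(\left(E 9 - 6\right) + \left(D - -78\right)\right)^{2} = \left(\left(0 \cdot 9 - 6\right) + \left(\frac{187}{123} - -78\right)\right)^{2} = \left(\left(0 - 6\right) + \left(\frac{187}{123} + 78\right)\right)^{2} = \left(-6 + \frac{9781}{123}\right)^{2} = \left(\frac{9043}{123}\right)^{2} = \frac{81775849}{15129}$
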